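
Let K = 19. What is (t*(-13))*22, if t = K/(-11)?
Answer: 494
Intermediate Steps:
t = -19/11 (t = 19/(-11) = 19*(-1/11) = -19/11 ≈ -1.7273)
(t*(-13))*22 = -19/11*(-13)*22 = (247/11)*22 = 494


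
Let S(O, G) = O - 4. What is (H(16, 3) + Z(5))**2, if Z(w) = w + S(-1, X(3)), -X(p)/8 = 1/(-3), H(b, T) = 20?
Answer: 400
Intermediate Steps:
X(p) = 8/3 (X(p) = -8/(-3) = -8*(-1/3) = 8/3)
S(O, G) = -4 + O
Z(w) = -5 + w (Z(w) = w + (-4 - 1) = w - 5 = -5 + w)
(H(16, 3) + Z(5))**2 = (20 + (-5 + 5))**2 = (20 + 0)**2 = 20**2 = 400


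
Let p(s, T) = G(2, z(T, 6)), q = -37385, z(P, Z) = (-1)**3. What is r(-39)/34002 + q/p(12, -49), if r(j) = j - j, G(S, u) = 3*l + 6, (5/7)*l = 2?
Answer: -186925/72 ≈ -2596.2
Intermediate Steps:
l = 14/5 (l = (7/5)*2 = 14/5 ≈ 2.8000)
z(P, Z) = -1
G(S, u) = 72/5 (G(S, u) = 3*(14/5) + 6 = 42/5 + 6 = 72/5)
p(s, T) = 72/5
r(j) = 0
r(-39)/34002 + q/p(12, -49) = 0/34002 - 37385/72/5 = 0*(1/34002) - 37385*5/72 = 0 - 186925/72 = -186925/72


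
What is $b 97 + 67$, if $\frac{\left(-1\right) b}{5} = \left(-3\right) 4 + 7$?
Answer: $2492$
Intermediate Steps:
$b = 25$ ($b = - 5 \left(\left(-3\right) 4 + 7\right) = - 5 \left(-12 + 7\right) = \left(-5\right) \left(-5\right) = 25$)
$b 97 + 67 = 25 \cdot 97 + 67 = 2425 + 67 = 2492$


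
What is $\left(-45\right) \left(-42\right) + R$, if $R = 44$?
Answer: $1934$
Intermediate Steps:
$\left(-45\right) \left(-42\right) + R = \left(-45\right) \left(-42\right) + 44 = 1890 + 44 = 1934$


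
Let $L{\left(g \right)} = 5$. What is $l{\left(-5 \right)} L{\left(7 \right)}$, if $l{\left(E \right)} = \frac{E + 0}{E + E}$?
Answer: $\frac{5}{2} \approx 2.5$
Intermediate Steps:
$l{\left(E \right)} = \frac{1}{2}$ ($l{\left(E \right)} = \frac{E}{2 E} = E \frac{1}{2 E} = \frac{1}{2}$)
$l{\left(-5 \right)} L{\left(7 \right)} = \frac{1}{2} \cdot 5 = \frac{5}{2}$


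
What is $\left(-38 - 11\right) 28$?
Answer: $-1372$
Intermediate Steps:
$\left(-38 - 11\right) 28 = \left(-49\right) 28 = -1372$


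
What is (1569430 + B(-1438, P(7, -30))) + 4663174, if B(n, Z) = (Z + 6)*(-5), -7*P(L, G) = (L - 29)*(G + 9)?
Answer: 6232904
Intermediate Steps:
P(L, G) = -(-29 + L)*(9 + G)/7 (P(L, G) = -(L - 29)*(G + 9)/7 = -(-29 + L)*(9 + G)/7)
B(n, Z) = -30 - 5*Z (B(n, Z) = (6 + Z)*(-5) = -30 - 5*Z)
(1569430 + B(-1438, P(7, -30))) + 4663174 = (1569430 + (-30 - 5*(261/7 - 9/7*7 + (29/7)*(-30) - 1/7*(-30)*7))) + 4663174 = (1569430 + (-30 - 5*(261/7 - 9 - 870/7 + 30))) + 4663174 = (1569430 + (-30 - 5*(-66))) + 4663174 = (1569430 + (-30 + 330)) + 4663174 = (1569430 + 300) + 4663174 = 1569730 + 4663174 = 6232904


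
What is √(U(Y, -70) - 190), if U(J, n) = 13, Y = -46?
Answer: I*√177 ≈ 13.304*I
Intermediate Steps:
√(U(Y, -70) - 190) = √(13 - 190) = √(-177) = I*√177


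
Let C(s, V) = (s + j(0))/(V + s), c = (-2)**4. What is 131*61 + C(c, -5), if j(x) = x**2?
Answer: 87917/11 ≈ 7992.5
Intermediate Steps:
c = 16
C(s, V) = s/(V + s) (C(s, V) = (s + 0**2)/(V + s) = (s + 0)/(V + s) = s/(V + s))
131*61 + C(c, -5) = 131*61 + 16/(-5 + 16) = 7991 + 16/11 = 87917/11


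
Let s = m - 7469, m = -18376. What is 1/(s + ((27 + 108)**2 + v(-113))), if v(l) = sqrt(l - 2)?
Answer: -1524/11612903 - I*sqrt(115)/58064515 ≈ -0.00013123 - 1.8469e-7*I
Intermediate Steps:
v(l) = sqrt(-2 + l)
s = -25845 (s = -18376 - 7469 = -25845)
1/(s + ((27 + 108)**2 + v(-113))) = 1/(-25845 + ((27 + 108)**2 + sqrt(-2 - 113))) = 1/(-25845 + (135**2 + sqrt(-115))) = 1/(-25845 + (18225 + I*sqrt(115))) = 1/(-7620 + I*sqrt(115))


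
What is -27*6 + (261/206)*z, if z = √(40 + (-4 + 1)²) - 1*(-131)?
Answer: 1323/103 ≈ 12.845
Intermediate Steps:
z = 138 (z = √(40 + (-3)²) + 131 = √(40 + 9) + 131 = √49 + 131 = 7 + 131 = 138)
-27*6 + (261/206)*z = -27*6 + (261/206)*138 = -162 + (261*(1/206))*138 = -162 + (261/206)*138 = -162 + 18009/103 = 1323/103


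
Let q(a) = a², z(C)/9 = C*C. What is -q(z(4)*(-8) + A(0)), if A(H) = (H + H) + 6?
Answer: -1313316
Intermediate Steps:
z(C) = 9*C² (z(C) = 9*(C*C) = 9*C²)
A(H) = 6 + 2*H (A(H) = 2*H + 6 = 6 + 2*H)
-q(z(4)*(-8) + A(0)) = -((9*4²)*(-8) + (6 + 2*0))² = -((9*16)*(-8) + (6 + 0))² = -(144*(-8) + 6)² = -(-1152 + 6)² = -1*(-1146)² = -1*1313316 = -1313316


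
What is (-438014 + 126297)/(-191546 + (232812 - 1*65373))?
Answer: 311717/24107 ≈ 12.931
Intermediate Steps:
(-438014 + 126297)/(-191546 + (232812 - 1*65373)) = -311717/(-191546 + (232812 - 65373)) = -311717/(-191546 + 167439) = -311717/(-24107) = -311717*(-1/24107) = 311717/24107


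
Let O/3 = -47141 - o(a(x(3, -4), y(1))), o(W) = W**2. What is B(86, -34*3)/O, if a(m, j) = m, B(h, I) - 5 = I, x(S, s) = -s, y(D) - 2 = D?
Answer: 97/141471 ≈ 0.00068565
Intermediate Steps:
y(D) = 2 + D
B(h, I) = 5 + I
O = -141471 (O = 3*(-47141 - (-1*(-4))**2) = 3*(-47141 - 1*4**2) = 3*(-47141 - 1*16) = 3*(-47141 - 16) = 3*(-47157) = -141471)
B(86, -34*3)/O = (5 - 34*3)/(-141471) = (5 - 102)*(-1/141471) = -97*(-1/141471) = 97/141471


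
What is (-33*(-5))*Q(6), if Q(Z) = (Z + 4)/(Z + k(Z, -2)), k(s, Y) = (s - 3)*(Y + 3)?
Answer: 550/3 ≈ 183.33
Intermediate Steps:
k(s, Y) = (-3 + s)*(3 + Y)
Q(Z) = (4 + Z)/(-3 + 2*Z) (Q(Z) = (Z + 4)/(Z + (-9 - 3*(-2) + 3*Z - 2*Z)) = (4 + Z)/(Z + (-9 + 6 + 3*Z - 2*Z)) = (4 + Z)/(Z + (-3 + Z)) = (4 + Z)/(-3 + 2*Z))
(-33*(-5))*Q(6) = (-33*(-5))*((4 + 6)/(-3 + 2*6)) = 165*(10/(-3 + 12)) = 165*(10/9) = 550/3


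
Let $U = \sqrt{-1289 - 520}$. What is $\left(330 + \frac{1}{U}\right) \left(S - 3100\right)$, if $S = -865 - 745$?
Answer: $-1554300 + \frac{1570 i \sqrt{201}}{201} \approx -1.5543 \cdot 10^{6} + 110.74 i$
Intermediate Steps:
$S = -1610$ ($S = -865 - 745 = -1610$)
$U = 3 i \sqrt{201}$ ($U = \sqrt{-1809} = 3 i \sqrt{201} \approx 42.532 i$)
$\left(330 + \frac{1}{U}\right) \left(S - 3100\right) = \left(330 + \frac{1}{3 i \sqrt{201}}\right) \left(-1610 - 3100\right) = \left(330 - \frac{i \sqrt{201}}{603}\right) \left(-4710\right) = -1554300 + \frac{1570 i \sqrt{201}}{201}$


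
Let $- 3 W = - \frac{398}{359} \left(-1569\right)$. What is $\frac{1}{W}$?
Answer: $- \frac{359}{208154} \approx -0.0017247$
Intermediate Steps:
$W = - \frac{208154}{359}$ ($W = - \frac{- \frac{398}{359} \left(-1569\right)}{3} = - \frac{\left(-398\right) \frac{1}{359} \left(-1569\right)}{3} = - \frac{\left(- \frac{398}{359}\right) \left(-1569\right)}{3} = \left(- \frac{1}{3}\right) \frac{624462}{359} = - \frac{208154}{359} \approx -579.82$)
$\frac{1}{W} = \frac{1}{- \frac{208154}{359}} = - \frac{359}{208154}$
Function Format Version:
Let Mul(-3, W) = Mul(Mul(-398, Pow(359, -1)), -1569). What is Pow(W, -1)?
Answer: Rational(-359, 208154) ≈ -0.0017247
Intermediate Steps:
W = Rational(-208154, 359) (W = Mul(Rational(-1, 3), Mul(Mul(-398, Pow(359, -1)), -1569)) = Mul(Rational(-1, 3), Mul(Mul(-398, Rational(1, 359)), -1569)) = Mul(Rational(-1, 3), Mul(Rational(-398, 359), -1569)) = Mul(Rational(-1, 3), Rational(624462, 359)) = Rational(-208154, 359) ≈ -579.82)
Pow(W, -1) = Pow(Rational(-208154, 359), -1) = Rational(-359, 208154)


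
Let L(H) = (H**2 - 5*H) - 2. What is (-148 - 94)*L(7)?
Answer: -2904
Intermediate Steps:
L(H) = -2 + H**2 - 5*H
(-148 - 94)*L(7) = (-148 - 94)*(-2 + 7**2 - 5*7) = -242*(-2 + 49 - 35) = -242*12 = -2904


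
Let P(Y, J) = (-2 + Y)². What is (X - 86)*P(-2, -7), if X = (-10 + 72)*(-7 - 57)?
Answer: -64864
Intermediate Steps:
X = -3968 (X = 62*(-64) = -3968)
(X - 86)*P(-2, -7) = (-3968 - 86)*(-2 - 2)² = -4054*(-4)² = -4054*16 = -64864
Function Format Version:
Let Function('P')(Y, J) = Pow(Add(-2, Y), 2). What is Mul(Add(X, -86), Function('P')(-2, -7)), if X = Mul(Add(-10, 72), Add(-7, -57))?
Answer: -64864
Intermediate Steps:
X = -3968 (X = Mul(62, -64) = -3968)
Mul(Add(X, -86), Function('P')(-2, -7)) = Mul(Add(-3968, -86), Pow(Add(-2, -2), 2)) = Mul(-4054, Pow(-4, 2)) = Mul(-4054, 16) = -64864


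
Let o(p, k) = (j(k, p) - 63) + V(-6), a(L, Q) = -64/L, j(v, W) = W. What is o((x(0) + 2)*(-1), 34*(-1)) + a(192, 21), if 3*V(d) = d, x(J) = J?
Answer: -202/3 ≈ -67.333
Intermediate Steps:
V(d) = d/3
o(p, k) = -65 + p (o(p, k) = (p - 63) + (⅓)*(-6) = (-63 + p) - 2 = -65 + p)
o((x(0) + 2)*(-1), 34*(-1)) + a(192, 21) = (-65 + (0 + 2)*(-1)) - 64/192 = (-65 + 2*(-1)) - 64*1/192 = (-65 - 2) - ⅓ = -67 - ⅓ = -202/3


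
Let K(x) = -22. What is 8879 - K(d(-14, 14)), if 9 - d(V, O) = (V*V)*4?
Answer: 8901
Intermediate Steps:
d(V, O) = 9 - 4*V² (d(V, O) = 9 - V*V*4 = 9 - V²*4 = 9 - 4*V²)
8879 - K(d(-14, 14)) = 8879 - 1*(-22) = 8879 + 22 = 8901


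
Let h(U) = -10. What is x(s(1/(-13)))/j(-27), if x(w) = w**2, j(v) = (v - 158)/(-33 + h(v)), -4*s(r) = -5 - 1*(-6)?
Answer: 43/2960 ≈ 0.014527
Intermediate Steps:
s(r) = -1/4 (s(r) = -(-5 - 1*(-6))/4 = -(-5 + 6)/4 = -1/4*1 = -1/4)
j(v) = 158/43 - v/43 (j(v) = (v - 158)/(-33 - 10) = (-158 + v)/(-43) = (-158 + v)*(-1/43) = 158/43 - v/43)
x(s(1/(-13)))/j(-27) = (-1/4)**2/(158/43 - 1/43*(-27)) = 1/(16*(158/43 + 27/43)) = 1/(16*(185/43)) = (1/16)*(43/185) = 43/2960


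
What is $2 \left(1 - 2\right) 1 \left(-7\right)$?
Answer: $14$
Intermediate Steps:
$2 \left(1 - 2\right) 1 \left(-7\right) = 2 \left(-1\right) 1 \left(-7\right) = \left(-2\right) 1 \left(-7\right) = \left(-2\right) \left(-7\right) = 14$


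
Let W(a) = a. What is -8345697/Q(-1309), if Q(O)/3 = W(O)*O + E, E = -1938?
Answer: -2781899/1711543 ≈ -1.6254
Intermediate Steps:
Q(O) = -5814 + 3*O² (Q(O) = 3*(O*O - 1938) = 3*(O² - 1938) = 3*(-1938 + O²) = -5814 + 3*O²)
-8345697/Q(-1309) = -8345697/(-5814 + 3*(-1309)²) = -8345697/(-5814 + 3*1713481) = -8345697/(-5814 + 5140443) = -8345697/5134629 = -8345697*1/5134629 = -2781899/1711543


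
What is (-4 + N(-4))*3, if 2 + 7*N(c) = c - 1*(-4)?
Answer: -90/7 ≈ -12.857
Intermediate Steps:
N(c) = 2/7 + c/7 (N(c) = -2/7 + (c - 1*(-4))/7 = -2/7 + (c + 4)/7 = -2/7 + (4 + c)/7 = -2/7 + (4/7 + c/7) = 2/7 + c/7)
(-4 + N(-4))*3 = (-4 + (2/7 + (1/7)*(-4)))*3 = (-4 + (2/7 - 4/7))*3 = (-4 - 2/7)*3 = -30/7*3 = -90/7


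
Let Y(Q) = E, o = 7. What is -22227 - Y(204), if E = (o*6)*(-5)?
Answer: -22017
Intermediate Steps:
E = -210 (E = (7*6)*(-5) = 42*(-5) = -210)
Y(Q) = -210
-22227 - Y(204) = -22227 - 1*(-210) = -22227 + 210 = -22017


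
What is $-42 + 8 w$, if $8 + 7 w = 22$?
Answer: $-26$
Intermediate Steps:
$w = 2$ ($w = - \frac{8}{7} + \frac{1}{7} \cdot 22 = - \frac{8}{7} + \frac{22}{7} = 2$)
$-42 + 8 w = -42 + 8 \cdot 2 = -42 + 16 = -26$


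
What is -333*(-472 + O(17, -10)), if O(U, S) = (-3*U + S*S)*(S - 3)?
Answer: 369297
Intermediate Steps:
O(U, S) = (-3 + S)*(S**2 - 3*U) (O(U, S) = (-3*U + S**2)*(-3 + S) = (S**2 - 3*U)*(-3 + S) = (-3 + S)*(S**2 - 3*U))
-333*(-472 + O(17, -10)) = -333*(-472 + ((-10)**3 - 3*(-10)**2 + 9*17 - 3*(-10)*17)) = -333*(-472 + (-1000 - 3*100 + 153 + 510)) = -333*(-472 + (-1000 - 300 + 153 + 510)) = -333*(-472 - 637) = -333*(-1109) = 369297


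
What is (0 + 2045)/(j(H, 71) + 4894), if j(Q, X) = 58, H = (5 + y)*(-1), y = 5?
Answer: 2045/4952 ≈ 0.41296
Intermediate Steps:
H = -10 (H = (5 + 5)*(-1) = 10*(-1) = -10)
(0 + 2045)/(j(H, 71) + 4894) = (0 + 2045)/(58 + 4894) = 2045/4952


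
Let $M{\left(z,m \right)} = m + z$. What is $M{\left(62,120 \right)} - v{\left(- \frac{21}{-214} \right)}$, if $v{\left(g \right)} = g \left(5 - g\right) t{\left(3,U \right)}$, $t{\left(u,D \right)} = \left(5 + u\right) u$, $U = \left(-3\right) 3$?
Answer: $\frac{1951544}{11449} \approx 170.46$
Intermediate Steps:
$U = -9$
$t{\left(u,D \right)} = u \left(5 + u\right)$
$v{\left(g \right)} = 24 g \left(5 - g\right)$ ($v{\left(g \right)} = g \left(5 - g\right) 3 \left(5 + 3\right) = g \left(5 - g\right) 3 \cdot 8 = g \left(5 - g\right) 24 = 24 g \left(5 - g\right)$)
$M{\left(62,120 \right)} - v{\left(- \frac{21}{-214} \right)} = \left(120 + 62\right) - 24 \left(- \frac{21}{-214}\right) \left(5 - - \frac{21}{-214}\right) = 182 - 24 \left(\left(-21\right) \left(- \frac{1}{214}\right)\right) \left(5 - \left(-21\right) \left(- \frac{1}{214}\right)\right) = 182 - 24 \cdot \frac{21}{214} \left(5 - \frac{21}{214}\right) = 182 - 24 \cdot \frac{21}{214} \cdot \frac{1049}{214} = 182 - \frac{132174}{11449} = \frac{1951544}{11449}$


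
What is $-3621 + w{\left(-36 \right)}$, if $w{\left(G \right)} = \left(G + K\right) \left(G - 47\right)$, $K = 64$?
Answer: $-5945$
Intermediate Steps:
$w{\left(G \right)} = \left(-47 + G\right) \left(64 + G\right)$ ($w{\left(G \right)} = \left(G + 64\right) \left(G - 47\right) = \left(64 + G\right) \left(-47 + G\right) = \left(-47 + G\right) \left(64 + G\right)$)
$-3621 + w{\left(-36 \right)} = -3621 + \left(-3008 + \left(-36\right)^{2} + 17 \left(-36\right)\right) = -3621 - 2324 = -5945$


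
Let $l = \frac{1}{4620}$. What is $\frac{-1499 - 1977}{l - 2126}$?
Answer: $\frac{16059120}{9822119} \approx 1.635$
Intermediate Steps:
$l = \frac{1}{4620} \approx 0.00021645$
$\frac{-1499 - 1977}{l - 2126} = \frac{-1499 - 1977}{\frac{1}{4620} - 2126} = - \frac{3476}{- \frac{9822119}{4620}} = \left(-3476\right) \left(- \frac{4620}{9822119}\right) = \frac{16059120}{9822119}$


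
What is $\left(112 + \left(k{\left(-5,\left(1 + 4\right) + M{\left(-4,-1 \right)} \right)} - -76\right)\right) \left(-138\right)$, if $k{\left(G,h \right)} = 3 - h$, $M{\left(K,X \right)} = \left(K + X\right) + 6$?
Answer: $-25530$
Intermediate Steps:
$M{\left(K,X \right)} = 6 + K + X$
$\left(112 + \left(k{\left(-5,\left(1 + 4\right) + M{\left(-4,-1 \right)} \right)} - -76\right)\right) \left(-138\right) = \left(112 + \left(\left(3 - \left(\left(1 + 4\right) - -1\right)\right) - -76\right)\right) \left(-138\right) = \left(112 + \left(\left(3 - \left(5 + 1\right)\right) + 76\right)\right) \left(-138\right) = \left(112 + \left(\left(3 - 6\right) + 76\right)\right) \left(-138\right) = \left(112 + \left(-3 + 76\right)\right) \left(-138\right) = \left(112 + 73\right) \left(-138\right) = 185 \left(-138\right) = -25530$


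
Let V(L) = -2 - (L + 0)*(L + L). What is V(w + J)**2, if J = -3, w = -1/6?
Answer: 157609/324 ≈ 486.45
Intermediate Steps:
w = -1/6 (w = -1*1/6 = -1/6 ≈ -0.16667)
V(L) = -2 - 2*L**2 (V(L) = -2 - L*2*L = -2 - 2*L**2)
V(w + J)**2 = (-2 - 2*(-1/6 - 3)**2)**2 = (-2 - 2*(-19/6)**2)**2 = (-2 - 2*361/36)**2 = (-2 - 361/18)**2 = (-397/18)**2 = 157609/324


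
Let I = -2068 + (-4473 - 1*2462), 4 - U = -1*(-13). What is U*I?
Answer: 81027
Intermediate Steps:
U = -9 (U = 4 - (-1)*(-13) = 4 - 1*13 = 4 - 13 = -9)
I = -9003 (I = -2068 + (-4473 - 2462) = -2068 - 6935 = -9003)
U*I = -9*(-9003) = 81027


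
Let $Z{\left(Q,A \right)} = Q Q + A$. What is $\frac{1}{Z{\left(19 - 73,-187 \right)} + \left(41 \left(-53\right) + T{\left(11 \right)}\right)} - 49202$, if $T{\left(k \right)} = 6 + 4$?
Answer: $- \frac{27848331}{566} \approx -49202.0$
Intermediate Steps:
$T{\left(k \right)} = 10$
$Z{\left(Q,A \right)} = A + Q^{2}$ ($Z{\left(Q,A \right)} = Q^{2} + A = A + Q^{2}$)
$\frac{1}{Z{\left(19 - 73,-187 \right)} + \left(41 \left(-53\right) + T{\left(11 \right)}\right)} - 49202 = \frac{1}{\left(-187 + \left(19 - 73\right)^{2}\right) + \left(41 \left(-53\right) + 10\right)} - 49202 = \frac{1}{\left(-187 + \left(19 - 73\right)^{2}\right) + \left(-2173 + 10\right)} - 49202 = \frac{1}{\left(-187 + \left(-54\right)^{2}\right) - 2163} - 49202 = \frac{1}{\left(-187 + 2916\right) - 2163} - 49202 = \frac{1}{2729 - 2163} - 49202 = \frac{1}{566} - 49202 = - \frac{27848331}{566}$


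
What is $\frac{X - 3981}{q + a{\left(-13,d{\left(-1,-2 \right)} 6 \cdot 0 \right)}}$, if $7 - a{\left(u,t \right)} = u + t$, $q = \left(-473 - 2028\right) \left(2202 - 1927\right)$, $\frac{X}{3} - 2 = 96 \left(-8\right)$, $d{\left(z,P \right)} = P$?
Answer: $\frac{6279}{687755} \approx 0.0091297$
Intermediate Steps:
$X = -2298$ ($X = 6 + 3 \cdot 96 \left(-8\right) = 6 + 3 \left(-768\right) = 6 - 2304 = -2298$)
$q = -687775$ ($q = \left(-2501\right) 275 = -687775$)
$a{\left(u,t \right)} = 7 - t - u$ ($a{\left(u,t \right)} = 7 - \left(u + t\right) = 7 - \left(t + u\right) = 7 - t - u$)
$\frac{X - 3981}{q + a{\left(-13,d{\left(-1,-2 \right)} 6 \cdot 0 \right)}} = \frac{-2298 - 3981}{-687775 - \left(-20 + \left(-2\right) 6 \cdot 0\right)} = - \frac{6279}{-687775 + \left(7 - \left(-12\right) 0 + 13\right)} = - \frac{6279}{-687775 + \left(7 - 0 + 13\right)} = - \frac{6279}{-687775 + \left(7 + 0 + 13\right)} = - \frac{6279}{-687775 + 20} = - \frac{6279}{-687755} = \left(-6279\right) \left(- \frac{1}{687755}\right) = \frac{6279}{687755}$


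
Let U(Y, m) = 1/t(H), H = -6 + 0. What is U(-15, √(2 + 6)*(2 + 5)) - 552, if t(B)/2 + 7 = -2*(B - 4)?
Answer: -14351/26 ≈ -551.96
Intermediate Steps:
H = -6
t(B) = 2 - 4*B (t(B) = -14 + 2*(-2*(B - 4)) = -14 + 2*(-2*(-4 + B)) = -14 + 2*(8 - 2*B) = -14 + (16 - 4*B) = 2 - 4*B)
U(Y, m) = 1/26 (U(Y, m) = 1/(2 - 4*(-6)) = 1/(2 + 24) = 1/26)
U(-15, √(2 + 6)*(2 + 5)) - 552 = 1/26 - 552 = -14351/26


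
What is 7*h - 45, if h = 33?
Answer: 186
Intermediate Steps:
7*h - 45 = 7*33 - 45 = 231 - 45 = 186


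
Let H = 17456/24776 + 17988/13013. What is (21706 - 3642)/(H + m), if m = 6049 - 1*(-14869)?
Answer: 45500123669/52694117550 ≈ 0.86348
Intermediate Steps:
m = 20918 (m = 6049 + 14869 = 20918)
H = 84103202/40301261 (H = 17456*(1/24776) + 17988*(1/13013) = 2182/3097 + 17988/13013 = 84103202/40301261 ≈ 2.0869)
(21706 - 3642)/(H + m) = (21706 - 3642)/(84103202/40301261 + 20918) = 18064/(843105880800/40301261) = 18064*(40301261/843105880800) = 45500123669/52694117550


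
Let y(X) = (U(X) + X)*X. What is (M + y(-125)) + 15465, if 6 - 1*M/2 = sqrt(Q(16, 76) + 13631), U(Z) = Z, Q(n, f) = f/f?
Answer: 46727 - 16*sqrt(213) ≈ 46494.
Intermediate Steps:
Q(n, f) = 1
M = 12 - 16*sqrt(213) (M = 12 - 2*sqrt(1 + 13631) = 12 - 16*sqrt(213) ≈ -221.51)
y(X) = 2*X**2 (y(X) = (X + X)*X = (2*X)*X = 2*X**2)
(M + y(-125)) + 15465 = ((12 - 16*sqrt(213)) + 2*(-125)**2) + 15465 = ((12 - 16*sqrt(213)) + 2*15625) + 15465 = ((12 - 16*sqrt(213)) + 31250) + 15465 = (31262 - 16*sqrt(213)) + 15465 = 46727 - 16*sqrt(213)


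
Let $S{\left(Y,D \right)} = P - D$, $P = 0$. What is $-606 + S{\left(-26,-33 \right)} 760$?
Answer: $24474$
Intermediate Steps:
$S{\left(Y,D \right)} = - D$ ($S{\left(Y,D \right)} = 0 - D = - D$)
$-606 + S{\left(-26,-33 \right)} 760 = -606 + \left(-1\right) \left(-33\right) 760 = -606 + 33 \cdot 760 = -606 + 25080 = 24474$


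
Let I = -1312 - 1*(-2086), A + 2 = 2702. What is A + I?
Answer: 3474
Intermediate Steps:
A = 2700 (A = -2 + 2702 = 2700)
I = 774 (I = -1312 + 2086 = 774)
A + I = 2700 + 774 = 3474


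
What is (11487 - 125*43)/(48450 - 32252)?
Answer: 3056/8099 ≈ 0.37733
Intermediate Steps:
(11487 - 125*43)/(48450 - 32252) = (11487 - 5375)/16198 = 6112*(1/16198) = 3056/8099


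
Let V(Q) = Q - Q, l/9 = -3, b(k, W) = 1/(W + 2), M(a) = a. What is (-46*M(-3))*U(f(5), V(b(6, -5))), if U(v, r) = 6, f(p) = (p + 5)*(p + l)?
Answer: 828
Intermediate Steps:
b(k, W) = 1/(2 + W)
l = -27 (l = 9*(-3) = -27)
V(Q) = 0
f(p) = (-27 + p)*(5 + p) (f(p) = (p + 5)*(p - 27) = (5 + p)*(-27 + p) = (-27 + p)*(5 + p))
(-46*M(-3))*U(f(5), V(b(6, -5))) = -46*(-3)*6 = 138*6 = 828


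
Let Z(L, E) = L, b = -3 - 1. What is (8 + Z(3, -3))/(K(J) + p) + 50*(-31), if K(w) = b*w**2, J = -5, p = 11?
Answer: -137961/89 ≈ -1550.1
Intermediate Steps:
b = -4
K(w) = -4*w**2
(8 + Z(3, -3))/(K(J) + p) + 50*(-31) = (8 + 3)/(-4*(-5)**2 + 11) + 50*(-31) = 11/(-4*25 + 11) - 1550 = 11/(-100 + 11) - 1550 = 11/(-89) - 1550 = 11*(-1/89) - 1550 = -11/89 - 1550 = -137961/89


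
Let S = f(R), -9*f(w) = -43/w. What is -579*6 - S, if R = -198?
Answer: -6190625/1782 ≈ -3474.0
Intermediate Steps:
f(w) = 43/(9*w) (f(w) = -(-43)/(9*w) = 43/(9*w))
S = -43/1782 (S = (43/9)/(-198) = (43/9)*(-1/198) = -43/1782 ≈ -0.024130)
-579*6 - S = -579*6 - 1*(-43/1782) = -3474 + 43/1782 = -6190625/1782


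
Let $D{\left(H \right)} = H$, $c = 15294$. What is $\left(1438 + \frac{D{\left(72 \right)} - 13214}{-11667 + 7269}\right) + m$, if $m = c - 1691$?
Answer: $\frac{33081730}{2199} \approx 15044.0$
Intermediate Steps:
$m = 13603$ ($m = 15294 - 1691 = 13603$)
$\left(1438 + \frac{D{\left(72 \right)} - 13214}{-11667 + 7269}\right) + m = \left(1438 + \frac{72 - 13214}{-11667 + 7269}\right) + 13603 = \left(1438 - \frac{13142}{-4398}\right) + 13603 = \left(1438 - - \frac{6571}{2199}\right) + 13603 = \left(1438 + \frac{6571}{2199}\right) + 13603 = \frac{3168733}{2199} + 13603 = \frac{33081730}{2199}$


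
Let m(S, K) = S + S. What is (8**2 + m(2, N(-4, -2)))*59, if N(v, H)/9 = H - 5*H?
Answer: 4012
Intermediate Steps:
N(v, H) = -36*H (N(v, H) = 9*(H - 5*H) = 9*(-4*H) = -36*H)
m(S, K) = 2*S
(8**2 + m(2, N(-4, -2)))*59 = (8**2 + 2*2)*59 = (64 + 4)*59 = 68*59 = 4012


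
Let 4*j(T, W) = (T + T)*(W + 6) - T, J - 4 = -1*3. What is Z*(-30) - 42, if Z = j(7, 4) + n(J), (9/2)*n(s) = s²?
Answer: -6277/6 ≈ -1046.2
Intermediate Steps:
J = 1 (J = 4 - 1*3 = 4 - 3 = 1)
n(s) = 2*s²/9
j(T, W) = -T/4 + T*(6 + W)/2 (j(T, W) = ((T + T)*(W + 6) - T)/4 = ((2*T)*(6 + W) - T)/4 = (2*T*(6 + W) - T)/4 = (-T + 2*T*(6 + W))/4 = -T/4 + T*(6 + W)/2)
Z = 1205/36 (Z = (¼)*7*(11 + 2*4) + (2/9)*1² = (¼)*7*(11 + 8) + (2/9)*1 = (¼)*7*19 + 2/9 = 133/4 + 2/9 = 1205/36 ≈ 33.472)
Z*(-30) - 42 = (1205/36)*(-30) - 42 = -6025/6 - 42 = -6277/6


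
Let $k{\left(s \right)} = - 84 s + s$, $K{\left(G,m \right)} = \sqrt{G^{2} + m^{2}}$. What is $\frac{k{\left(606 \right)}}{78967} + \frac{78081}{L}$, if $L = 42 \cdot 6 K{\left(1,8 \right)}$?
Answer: $- \frac{50298}{78967} + \frac{26027 \sqrt{65}}{5460} \approx 37.795$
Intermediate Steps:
$k{\left(s \right)} = - 83 s$
$L = 252 \sqrt{65}$ ($L = 42 \cdot 6 \sqrt{1^{2} + 8^{2}} = 252 \sqrt{1 + 64} = 252 \sqrt{65} \approx 2031.7$)
$\frac{k{\left(606 \right)}}{78967} + \frac{78081}{L} = \frac{\left(-83\right) 606}{78967} + \frac{78081}{252 \sqrt{65}} = \left(-50298\right) \frac{1}{78967} + 78081 \frac{\sqrt{65}}{16380} = - \frac{50298}{78967} + \frac{26027 \sqrt{65}}{5460}$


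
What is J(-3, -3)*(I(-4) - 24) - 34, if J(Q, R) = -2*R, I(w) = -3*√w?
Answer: -178 - 36*I ≈ -178.0 - 36.0*I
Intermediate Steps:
J(-3, -3)*(I(-4) - 24) - 34 = (-2*(-3))*(-6*I - 24) - 34 = 6*(-6*I - 24) - 34 = 6*(-24 - 6*I) - 34 = (-144 - 36*I) - 34 = -178 - 36*I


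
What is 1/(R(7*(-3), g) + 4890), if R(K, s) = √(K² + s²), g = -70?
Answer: 4890/23906759 - 7*√109/23906759 ≈ 0.00020149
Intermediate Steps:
1/(R(7*(-3), g) + 4890) = 1/(√((7*(-3))² + (-70)²) + 4890) = 1/(√((-21)² + 4900) + 4890) = 1/(√(441 + 4900) + 4890) = 1/(√5341 + 4890) = 1/(7*√109 + 4890) = 1/(4890 + 7*√109)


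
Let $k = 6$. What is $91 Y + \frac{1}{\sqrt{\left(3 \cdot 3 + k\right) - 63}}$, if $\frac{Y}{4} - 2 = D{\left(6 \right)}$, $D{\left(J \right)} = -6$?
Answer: $-1456 - \frac{i \sqrt{3}}{12} \approx -1456.0 - 0.14434 i$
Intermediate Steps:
$Y = -16$ ($Y = 8 + 4 \left(-6\right) = 8 - 24 = -16$)
$91 Y + \frac{1}{\sqrt{\left(3 \cdot 3 + k\right) - 63}} = 91 \left(-16\right) + \frac{1}{\sqrt{\left(3 \cdot 3 + 6\right) - 63}} = -1456 + \frac{1}{\sqrt{\left(9 + 6\right) - 63}} = -1456 + \frac{1}{\sqrt{15 - 63}} = -1456 + \frac{1}{\sqrt{-48}} = -1456 + \frac{1}{4 i \sqrt{3}} = -1456 - \frac{i \sqrt{3}}{12}$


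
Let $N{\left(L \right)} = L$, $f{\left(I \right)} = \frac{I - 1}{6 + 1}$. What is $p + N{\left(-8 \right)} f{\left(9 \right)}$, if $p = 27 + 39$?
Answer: $\frac{398}{7} \approx 56.857$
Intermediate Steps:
$f{\left(I \right)} = - \frac{1}{7} + \frac{I}{7}$ ($f{\left(I \right)} = \frac{-1 + I}{7} = \left(-1 + I\right) \frac{1}{7} = - \frac{1}{7} + \frac{I}{7}$)
$p = 66$
$p + N{\left(-8 \right)} f{\left(9 \right)} = 66 - 8 \left(- \frac{1}{7} + \frac{1}{7} \cdot 9\right) = 66 - 8 \left(- \frac{1}{7} + \frac{9}{7}\right) = 66 - \frac{64}{7} = \frac{398}{7}$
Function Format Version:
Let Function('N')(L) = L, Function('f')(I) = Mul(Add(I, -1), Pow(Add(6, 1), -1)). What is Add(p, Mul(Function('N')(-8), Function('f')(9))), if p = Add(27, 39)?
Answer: Rational(398, 7) ≈ 56.857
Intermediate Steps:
Function('f')(I) = Add(Rational(-1, 7), Mul(Rational(1, 7), I)) (Function('f')(I) = Mul(Add(-1, I), Pow(7, -1)) = Mul(Add(-1, I), Rational(1, 7)) = Add(Rational(-1, 7), Mul(Rational(1, 7), I)))
p = 66
Add(p, Mul(Function('N')(-8), Function('f')(9))) = Add(66, Mul(-8, Add(Rational(-1, 7), Mul(Rational(1, 7), 9)))) = Add(66, Mul(-8, Add(Rational(-1, 7), Rational(9, 7)))) = Add(66, Mul(-8, Rational(8, 7))) = Add(66, Rational(-64, 7)) = Rational(398, 7)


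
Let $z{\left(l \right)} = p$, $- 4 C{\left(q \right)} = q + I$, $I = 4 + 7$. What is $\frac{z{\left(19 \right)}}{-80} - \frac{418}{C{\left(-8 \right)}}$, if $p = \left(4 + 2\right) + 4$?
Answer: $\frac{13373}{24} \approx 557.21$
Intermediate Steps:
$I = 11$
$C{\left(q \right)} = - \frac{11}{4} - \frac{q}{4}$ ($C{\left(q \right)} = - \frac{q + 11}{4} = - \frac{11 + q}{4} = - \frac{11}{4} - \frac{q}{4}$)
$p = 10$ ($p = 6 + 4 = 10$)
$z{\left(l \right)} = 10$
$\frac{z{\left(19 \right)}}{-80} - \frac{418}{C{\left(-8 \right)}} = \frac{10}{-80} - \frac{418}{- \frac{11}{4} - -2} = 10 \left(- \frac{1}{80}\right) - \frac{418}{- \frac{11}{4} + 2} = - \frac{1}{8} - \frac{418}{- \frac{3}{4}} = - \frac{1}{8} - - \frac{1672}{3} = - \frac{1}{8} + \frac{1672}{3} = \frac{13373}{24}$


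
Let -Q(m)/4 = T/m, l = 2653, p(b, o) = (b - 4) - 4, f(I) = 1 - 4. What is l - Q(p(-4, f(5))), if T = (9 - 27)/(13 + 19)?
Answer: 42451/16 ≈ 2653.2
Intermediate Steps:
f(I) = -3
T = -9/16 (T = -18/32 = -18*1/32 = -9/16 ≈ -0.56250)
p(b, o) = -8 + b (p(b, o) = (-4 + b) - 4 = -8 + b)
Q(m) = 9/(4*m) (Q(m) = -(-9)/(4*m) = 9/(4*m))
l - Q(p(-4, f(5))) = 2653 - 9/(4*(-8 - 4)) = 2653 - 9/(4*(-12)) = 2653 - 9*(-1)/(4*12) = 2653 - 1*(-3/16) = 2653 + 3/16 = 42451/16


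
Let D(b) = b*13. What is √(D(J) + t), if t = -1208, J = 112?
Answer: 2*√62 ≈ 15.748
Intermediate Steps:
D(b) = 13*b
√(D(J) + t) = √(13*112 - 1208) = √(1456 - 1208) = √248 = 2*√62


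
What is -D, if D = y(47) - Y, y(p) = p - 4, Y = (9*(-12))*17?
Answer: -1879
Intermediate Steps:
Y = -1836 (Y = -108*17 = -1836)
y(p) = -4 + p
D = 1879 (D = (-4 + 47) - 1*(-1836) = 43 + 1836 = 1879)
-D = -1*1879 = -1879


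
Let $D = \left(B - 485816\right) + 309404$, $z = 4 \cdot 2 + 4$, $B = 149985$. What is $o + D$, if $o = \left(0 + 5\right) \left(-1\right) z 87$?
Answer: $-31647$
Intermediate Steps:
$z = 12$ ($z = 8 + 4 = 12$)
$o = -5220$ ($o = \left(0 + 5\right) \left(-1\right) 12 \cdot 87 = 5 \left(-1\right) 12 \cdot 87 = \left(-5\right) 12 \cdot 87 = \left(-60\right) 87 = -5220$)
$D = -26427$ ($D = \left(149985 - 485816\right) + 309404 = -335831 + 309404 = -26427$)
$o + D = -5220 - 26427 = -31647$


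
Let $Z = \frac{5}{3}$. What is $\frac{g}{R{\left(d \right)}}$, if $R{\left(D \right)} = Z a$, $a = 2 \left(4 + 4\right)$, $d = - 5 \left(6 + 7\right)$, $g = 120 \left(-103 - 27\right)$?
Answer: $-585$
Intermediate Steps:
$g = -15600$ ($g = 120 \left(-130\right) = -15600$)
$d = -65$ ($d = \left(-5\right) 13 = -65$)
$a = 16$ ($a = 2 \cdot 8 = 16$)
$Z = \frac{5}{3}$ ($Z = 5 \cdot \frac{1}{3} = \frac{5}{3} \approx 1.6667$)
$R{\left(D \right)} = \frac{80}{3}$ ($R{\left(D \right)} = \frac{5}{3} \cdot 16 = \frac{80}{3}$)
$\frac{g}{R{\left(d \right)}} = - \frac{15600}{\frac{80}{3}} = \left(-15600\right) \frac{3}{80} = -585$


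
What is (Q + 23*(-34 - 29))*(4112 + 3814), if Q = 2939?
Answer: 11809740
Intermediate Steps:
(Q + 23*(-34 - 29))*(4112 + 3814) = (2939 + 23*(-34 - 29))*(4112 + 3814) = (2939 + 23*(-63))*7926 = (2939 - 1449)*7926 = 1490*7926 = 11809740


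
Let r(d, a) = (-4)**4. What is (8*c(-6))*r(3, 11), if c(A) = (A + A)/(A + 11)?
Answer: -24576/5 ≈ -4915.2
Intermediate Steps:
r(d, a) = 256
c(A) = 2*A/(11 + A) (c(A) = (2*A)/(11 + A) = 2*A/(11 + A))
(8*c(-6))*r(3, 11) = (8*(2*(-6)/(11 - 6)))*256 = (8*(2*(-6)/5))*256 = (8*(2*(-6)*(1/5)))*256 = (8*(-12/5))*256 = -96/5*256 = -24576/5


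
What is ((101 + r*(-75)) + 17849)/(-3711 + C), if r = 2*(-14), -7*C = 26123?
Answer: -2807/1042 ≈ -2.6939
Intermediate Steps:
C = -26123/7 (C = -⅐*26123 = -26123/7 ≈ -3731.9)
r = -28
((101 + r*(-75)) + 17849)/(-3711 + C) = ((101 - 28*(-75)) + 17849)/(-3711 - 26123/7) = ((101 + 2100) + 17849)/(-52100/7) = (2201 + 17849)*(-7/52100) = 20050*(-7/52100) = -2807/1042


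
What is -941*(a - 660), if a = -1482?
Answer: 2015622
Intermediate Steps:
-941*(a - 660) = -941*(-1482 - 660) = -941*(-2142) = 2015622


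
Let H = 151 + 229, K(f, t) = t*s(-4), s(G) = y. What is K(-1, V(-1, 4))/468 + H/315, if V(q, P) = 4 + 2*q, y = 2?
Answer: 995/819 ≈ 1.2149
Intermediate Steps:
s(G) = 2
K(f, t) = 2*t (K(f, t) = t*2 = 2*t)
H = 380
K(-1, V(-1, 4))/468 + H/315 = (2*(4 + 2*(-1)))/468 + 380/315 = (2*(4 - 2))*(1/468) + 380*(1/315) = (2*2)*(1/468) + 76/63 = 4*(1/468) + 76/63 = 1/117 + 76/63 = 995/819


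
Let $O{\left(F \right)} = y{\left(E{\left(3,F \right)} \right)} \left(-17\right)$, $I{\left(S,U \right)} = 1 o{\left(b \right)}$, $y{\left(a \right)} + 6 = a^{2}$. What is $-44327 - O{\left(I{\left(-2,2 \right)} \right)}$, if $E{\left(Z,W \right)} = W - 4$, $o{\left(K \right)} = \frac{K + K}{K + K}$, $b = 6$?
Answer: $-44276$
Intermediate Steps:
$o{\left(K \right)} = 1$ ($o{\left(K \right)} = \frac{2 K}{2 K} = 2 K \frac{1}{2 K} = 1$)
$E{\left(Z,W \right)} = -4 + W$
$y{\left(a \right)} = -6 + a^{2}$
$I{\left(S,U \right)} = 1$ ($I{\left(S,U \right)} = 1 \cdot 1 = 1$)
$O{\left(F \right)} = 102 - 17 \left(-4 + F\right)^{2}$ ($O{\left(F \right)} = \left(-6 + \left(-4 + F\right)^{2}\right) \left(-17\right) = 102 - 17 \left(-4 + F\right)^{2}$)
$-44327 - O{\left(I{\left(-2,2 \right)} \right)} = -44327 - \left(102 - 17 \left(-4 + 1\right)^{2}\right) = -44327 - \left(102 - 17 \left(-3\right)^{2}\right) = -44327 - \left(102 - 153\right) = -44327 - -51 = -44327 + 51 = -44276$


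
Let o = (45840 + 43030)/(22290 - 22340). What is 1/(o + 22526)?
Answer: 5/103743 ≈ 4.8196e-5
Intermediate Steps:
o = -8887/5 (o = 88870/(-50) = 88870*(-1/50) = -8887/5 ≈ -1777.4)
1/(o + 22526) = 1/(-8887/5 + 22526) = 1/(103743/5) = 5/103743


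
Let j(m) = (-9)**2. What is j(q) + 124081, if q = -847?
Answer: 124162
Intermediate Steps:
j(m) = 81
j(q) + 124081 = 81 + 124081 = 124162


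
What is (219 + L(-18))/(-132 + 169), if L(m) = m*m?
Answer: 543/37 ≈ 14.676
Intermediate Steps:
L(m) = m²
(219 + L(-18))/(-132 + 169) = (219 + (-18)²)/(-132 + 169) = (219 + 324)/37 = 543*(1/37) = 543/37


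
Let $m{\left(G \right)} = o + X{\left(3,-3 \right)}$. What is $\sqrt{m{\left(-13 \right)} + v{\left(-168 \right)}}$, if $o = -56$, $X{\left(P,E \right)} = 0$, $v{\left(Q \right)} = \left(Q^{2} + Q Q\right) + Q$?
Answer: $4 \sqrt{3514} \approx 237.12$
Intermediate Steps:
$v{\left(Q \right)} = Q + 2 Q^{2}$ ($v{\left(Q \right)} = \left(Q^{2} + Q^{2}\right) + Q = 2 Q^{2} + Q = Q + 2 Q^{2}$)
$m{\left(G \right)} = -56$ ($m{\left(G \right)} = -56 + 0 = -56$)
$\sqrt{m{\left(-13 \right)} + v{\left(-168 \right)}} = \sqrt{-56 - 168 \left(1 + 2 \left(-168\right)\right)} = \sqrt{-56 - 168 \left(1 - 336\right)} = \sqrt{-56 - -56280} = \sqrt{-56 + 56280} = \sqrt{56224} = 4 \sqrt{3514}$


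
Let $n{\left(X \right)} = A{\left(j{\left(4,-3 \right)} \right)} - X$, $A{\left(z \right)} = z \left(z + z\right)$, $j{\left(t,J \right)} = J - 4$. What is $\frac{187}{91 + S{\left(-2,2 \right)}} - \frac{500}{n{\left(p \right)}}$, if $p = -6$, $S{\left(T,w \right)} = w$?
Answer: $- \frac{6763}{2418} \approx -2.7969$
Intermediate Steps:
$j{\left(t,J \right)} = -4 + J$ ($j{\left(t,J \right)} = J - 4 = -4 + J$)
$A{\left(z \right)} = 2 z^{2}$ ($A{\left(z \right)} = z 2 z = 2 z^{2}$)
$n{\left(X \right)} = 98 - X$ ($n{\left(X \right)} = 2 \left(-4 - 3\right)^{2} - X = 2 \left(-7\right)^{2} - X = 2 \cdot 49 - X = 98 - X$)
$\frac{187}{91 + S{\left(-2,2 \right)}} - \frac{500}{n{\left(p \right)}} = \frac{187}{91 + 2} - \frac{500}{98 - -6} = \frac{187}{93} - \frac{500}{98 + 6} = 187 \cdot \frac{1}{93} - \frac{500}{104} = \frac{187}{93} - \frac{125}{26} = - \frac{6763}{2418}$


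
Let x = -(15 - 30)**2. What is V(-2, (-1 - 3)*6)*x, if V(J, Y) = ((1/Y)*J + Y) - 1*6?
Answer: 26925/4 ≈ 6731.3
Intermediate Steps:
V(J, Y) = -6 + Y + J/Y (V(J, Y) = (J/Y + Y) - 6 = (Y + J/Y) - 6 = -6 + Y + J/Y)
x = -225 (x = -1*(-15)**2 = -1*225 = -225)
V(-2, (-1 - 3)*6)*x = (-6 + (-1 - 3)*6 - 2*1/(6*(-1 - 3)))*(-225) = (-6 - 4*6 - 2/((-4*6)))*(-225) = (-6 - 24 - 2/(-24))*(-225) = (-6 - 24 - 2*(-1/24))*(-225) = (-6 - 24 + 1/12)*(-225) = -359/12*(-225) = 26925/4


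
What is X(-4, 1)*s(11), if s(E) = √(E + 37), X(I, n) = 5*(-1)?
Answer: -20*√3 ≈ -34.641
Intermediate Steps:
X(I, n) = -5
s(E) = √(37 + E)
X(-4, 1)*s(11) = -5*√(37 + 11) = -20*√3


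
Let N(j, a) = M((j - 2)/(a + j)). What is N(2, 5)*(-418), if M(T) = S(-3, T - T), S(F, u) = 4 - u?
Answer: -1672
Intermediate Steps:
M(T) = 4 (M(T) = 4 - (T - T) = 4 - 1*0 = 4 + 0 = 4)
N(j, a) = 4
N(2, 5)*(-418) = 4*(-418) = -1672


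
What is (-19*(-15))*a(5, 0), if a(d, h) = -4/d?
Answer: -228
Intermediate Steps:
(-19*(-15))*a(5, 0) = (-19*(-15))*(-4/5) = 285*(-4*⅕) = 285*(-⅘) = -228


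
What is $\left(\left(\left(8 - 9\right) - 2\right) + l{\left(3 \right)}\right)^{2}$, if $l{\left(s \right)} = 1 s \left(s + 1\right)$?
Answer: $81$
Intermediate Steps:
$l{\left(s \right)} = s \left(1 + s\right)$
$\left(\left(\left(8 - 9\right) - 2\right) + l{\left(3 \right)}\right)^{2} = \left(\left(\left(8 - 9\right) - 2\right) + 3 \left(1 + 3\right)\right)^{2} = \left(\left(-1 - 2\right) + 3 \cdot 4\right)^{2} = \left(-3 + 12\right)^{2} = 9^{2} = 81$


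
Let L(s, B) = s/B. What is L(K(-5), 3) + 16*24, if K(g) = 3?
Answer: 385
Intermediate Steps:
L(K(-5), 3) + 16*24 = 3/3 + 16*24 = 3*(1/3) + 384 = 1 + 384 = 385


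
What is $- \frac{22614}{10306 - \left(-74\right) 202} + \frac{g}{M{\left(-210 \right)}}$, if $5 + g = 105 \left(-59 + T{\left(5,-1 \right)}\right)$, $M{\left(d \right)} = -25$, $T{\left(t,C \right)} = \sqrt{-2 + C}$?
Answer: $\frac{1040063}{4209} - \frac{21 i \sqrt{3}}{5} \approx 247.1 - 7.2746 i$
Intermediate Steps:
$g = -6200 + 105 i \sqrt{3}$ ($g = -5 + 105 \left(-59 + \sqrt{-2 - 1}\right) = -5 + 105 \left(-59 + \sqrt{-3}\right) = -5 + 105 \left(-59 + i \sqrt{3}\right) = -5 - \left(6195 - 105 i \sqrt{3}\right) = -6200 + 105 i \sqrt{3} \approx -6200.0 + 181.87 i$)
$- \frac{22614}{10306 - \left(-74\right) 202} + \frac{g}{M{\left(-210 \right)}} = - \frac{22614}{10306 - \left(-74\right) 202} + \frac{-6200 + 105 i \sqrt{3}}{-25} = - \frac{22614}{10306 - -14948} + \left(-6200 + 105 i \sqrt{3}\right) \left(- \frac{1}{25}\right) = - \frac{22614}{10306 + 14948} + \left(248 - \frac{21 i \sqrt{3}}{5}\right) = - \frac{22614}{25254} + \left(248 - \frac{21 i \sqrt{3}}{5}\right) = \left(-22614\right) \frac{1}{25254} + \left(248 - \frac{21 i \sqrt{3}}{5}\right) = - \frac{3769}{4209} + \left(248 - \frac{21 i \sqrt{3}}{5}\right) = \frac{1040063}{4209} - \frac{21 i \sqrt{3}}{5}$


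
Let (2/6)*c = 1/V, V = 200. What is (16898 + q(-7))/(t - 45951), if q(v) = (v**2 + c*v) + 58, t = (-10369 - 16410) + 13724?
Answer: -3400979/11801200 ≈ -0.28819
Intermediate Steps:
t = -13055 (t = -26779 + 13724 = -13055)
c = 3/200 ≈ 0.015000
q(v) = 58 + v**2 + 3*v/200 (q(v) = (v**2 + 3*v/200) + 58 = 58 + v**2 + 3*v/200)
(16898 + q(-7))/(t - 45951) = (16898 + (58 + (-7)**2 + (3/200)*(-7)))/(-13055 - 45951) = (16898 + (58 + 49 - 21/200))/(-59006) = (16898 + 21379/200)*(-1/59006) = (3400979/200)*(-1/59006) = -3400979/11801200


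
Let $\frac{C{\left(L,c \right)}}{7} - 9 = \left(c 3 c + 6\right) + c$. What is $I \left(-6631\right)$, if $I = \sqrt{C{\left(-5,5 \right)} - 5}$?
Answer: $- 13262 \sqrt{165} \approx -1.7035 \cdot 10^{5}$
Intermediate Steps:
$C{\left(L,c \right)} = 105 + 7 c + 21 c^{2}$ ($C{\left(L,c \right)} = 63 + 7 \left(\left(c 3 c + 6\right) + c\right) = 63 + 7 \left(\left(3 c c + 6\right) + c\right) = 63 + 7 \left(\left(3 c^{2} + 6\right) + c\right) = 63 + 7 \left(\left(6 + 3 c^{2}\right) + c\right) = 63 + 7 \left(6 + c + 3 c^{2}\right) = 63 + \left(42 + 7 c + 21 c^{2}\right) = 105 + 7 c + 21 c^{2}$)
$I = 2 \sqrt{165}$ ($I = \sqrt{\left(105 + 7 \cdot 5 + 21 \cdot 5^{2}\right) - 5} = \sqrt{\left(105 + 35 + 21 \cdot 25\right) - 5} = \sqrt{\left(105 + 35 + 525\right) - 5} = \sqrt{665 - 5} = \sqrt{660} = 2 \sqrt{165} \approx 25.69$)
$I \left(-6631\right) = 2 \sqrt{165} \left(-6631\right) = - 13262 \sqrt{165}$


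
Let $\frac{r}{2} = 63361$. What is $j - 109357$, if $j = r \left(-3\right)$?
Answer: $-489523$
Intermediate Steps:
$r = 126722$ ($r = 2 \cdot 63361 = 126722$)
$j = -380166$ ($j = 126722 \left(-3\right) = -380166$)
$j - 109357 = -380166 - 109357 = -489523$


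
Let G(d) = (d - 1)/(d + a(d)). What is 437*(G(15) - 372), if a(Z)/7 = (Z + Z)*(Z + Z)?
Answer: -1026585542/6315 ≈ -1.6256e+5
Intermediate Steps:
a(Z) = 28*Z² (a(Z) = 7*((Z + Z)*(Z + Z)) = 7*((2*Z)*(2*Z)) = 7*(4*Z²) = 28*Z²)
G(d) = (-1 + d)/(d + 28*d²) (G(d) = (d - 1)/(d + 28*d²) = (-1 + d)/(d + 28*d²))
437*(G(15) - 372) = 437*((-1 + 15)/(15*(1 + 28*15)) - 372) = 437*((1/15)*14/(1 + 420) - 372) = 437*((1/15)*14/421 - 372) = 437*((1/15)*(1/421)*14 - 372) = 437*(14/6315 - 372) = 437*(-2349166/6315) = -1026585542/6315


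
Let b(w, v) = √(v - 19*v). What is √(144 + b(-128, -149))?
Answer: √(144 + 3*√298) ≈ 13.992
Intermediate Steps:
b(w, v) = 3*√2*√(-v) (b(w, v) = √(-18*v) = 3*√2*√(-v))
√(144 + b(-128, -149)) = √(144 + 3*√2*√(-1*(-149))) = √(144 + 3*√2*√149) = √(144 + 3*√298)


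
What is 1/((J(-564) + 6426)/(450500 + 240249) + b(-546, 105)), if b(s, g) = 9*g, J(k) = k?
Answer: 690749/652763667 ≈ 0.0010582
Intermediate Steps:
1/((J(-564) + 6426)/(450500 + 240249) + b(-546, 105)) = 1/((-564 + 6426)/(450500 + 240249) + 9*105) = 1/(5862/690749 + 945) = 1/(652763667/690749) = 690749/652763667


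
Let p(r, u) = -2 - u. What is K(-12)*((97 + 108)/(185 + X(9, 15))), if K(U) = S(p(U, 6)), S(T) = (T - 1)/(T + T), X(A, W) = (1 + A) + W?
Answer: 123/224 ≈ 0.54911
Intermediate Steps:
X(A, W) = 1 + A + W
S(T) = (-1 + T)/(2*T) (S(T) = (-1 + T)/((2*T)) = (-1 + T)*(1/(2*T)) = (-1 + T)/(2*T))
K(U) = 9/16 (K(U) = (-1 + (-2 - 1*6))/(2*(-2 - 1*6)) = (-1 + (-2 - 6))/(2*(-2 - 6)) = (1/2)*(-1 - 8)/(-8) = (1/2)*(-1/8)*(-9) = 9/16)
K(-12)*((97 + 108)/(185 + X(9, 15))) = 9*((97 + 108)/(185 + (1 + 9 + 15)))/16 = 9*(205/(185 + 25))/16 = 9*(205/210)/16 = 9*(205*(1/210))/16 = (9/16)*(41/42) = 123/224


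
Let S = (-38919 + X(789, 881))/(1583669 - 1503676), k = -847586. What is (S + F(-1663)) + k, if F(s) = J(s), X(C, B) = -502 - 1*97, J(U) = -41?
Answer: -67804266129/79993 ≈ -8.4763e+5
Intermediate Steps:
X(C, B) = -599 (X(C, B) = -502 - 97 = -599)
F(s) = -41
S = -39518/79993 (S = (-38919 - 599)/(1583669 - 1503676) = -39518/79993 ≈ -0.49402)
(S + F(-1663)) + k = (-39518/79993 - 41) - 847586 = -3319231/79993 - 847586 = -67804266129/79993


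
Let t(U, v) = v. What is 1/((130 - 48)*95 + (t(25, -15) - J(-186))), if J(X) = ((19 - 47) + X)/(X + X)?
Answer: 186/1446043 ≈ 0.00012863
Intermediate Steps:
J(X) = (-28 + X)/(2*X) (J(X) = (-28 + X)/((2*X)) = (-28 + X)*(1/(2*X)) = (-28 + X)/(2*X))
1/((130 - 48)*95 + (t(25, -15) - J(-186))) = 1/((130 - 48)*95 + (-15 - (-28 - 186)/(2*(-186)))) = 1/(82*95 + (-15 - (-1)*(-214)/(2*186))) = 1/(7790 + (-15 - 1*107/186)) = 1/(7790 + (-15 - 107/186)) = 1/(7790 - 2897/186) = 1/(1446043/186) = 186/1446043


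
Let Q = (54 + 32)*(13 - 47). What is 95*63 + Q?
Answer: 3061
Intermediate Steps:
Q = -2924 (Q = 86*(-34) = -2924)
95*63 + Q = 95*63 - 2924 = 5985 - 2924 = 3061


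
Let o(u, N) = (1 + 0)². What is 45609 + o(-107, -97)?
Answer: 45610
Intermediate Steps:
o(u, N) = 1 (o(u, N) = 1² = 1)
45609 + o(-107, -97) = 45609 + 1 = 45610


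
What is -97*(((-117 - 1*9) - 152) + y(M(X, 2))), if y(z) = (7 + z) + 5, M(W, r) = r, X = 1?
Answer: 25608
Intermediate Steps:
y(z) = 12 + z
-97*(((-117 - 1*9) - 152) + y(M(X, 2))) = -97*(((-117 - 1*9) - 152) + (12 + 2)) = -97*(((-117 - 9) - 152) + 14) = -97*((-126 - 152) + 14) = -97*(-278 + 14) = -97*(-264) = 25608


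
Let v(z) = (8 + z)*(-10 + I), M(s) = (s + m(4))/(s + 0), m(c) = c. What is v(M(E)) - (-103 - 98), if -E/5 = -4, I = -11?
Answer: 39/5 ≈ 7.8000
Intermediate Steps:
E = 20 (E = -5*(-4) = 20)
M(s) = (4 + s)/s (M(s) = (s + 4)/(s + 0) = (4 + s)/s)
v(z) = -168 - 21*z (v(z) = (8 + z)*(-10 - 11) = (8 + z)*(-21) = -168 - 21*z)
v(M(E)) - (-103 - 98) = (-168 - 21*(4 + 20)/20) - (-103 - 98) = (-168 - 21*24/20) - 1*(-201) = (-168 - 21*6/5) + 201 = (-168 - 126/5) + 201 = -966/5 + 201 = 39/5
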